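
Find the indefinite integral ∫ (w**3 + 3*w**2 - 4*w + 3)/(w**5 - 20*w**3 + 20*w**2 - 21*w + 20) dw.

Factor the denominator: (w - 4)*(w - 1)*(w + 5)*(w**2 + 1).
Partial-fraction decomposition: -5*(10*w - 11)/(442*(w**2 + 1)) - 1/(52*(w + 5)) - 1/(12*(w - 1)) + 11/(51*(w - 4)).
Integrate each term; A/(w−a) gives A·log|w−a|; the (Bw+D)/(w²+p²) term gives a log and an atan.

11*log(w - 4)/51 - log(w - 1)/12 - log(w + 5)/52 - 25*log(w**2 + 1)/442 + 55*atan(w)/442 + C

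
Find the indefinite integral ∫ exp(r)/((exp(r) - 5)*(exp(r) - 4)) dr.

Let u = e^r, du = e^r dr.
The integral becomes ∫ du/((u-5)(u-4)); decompose into partial fractions.

log(exp(r) - 5) - log(exp(r) - 4) + C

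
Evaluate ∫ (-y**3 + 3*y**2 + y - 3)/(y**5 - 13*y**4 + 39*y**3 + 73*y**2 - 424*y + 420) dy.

-48*log(y - 7)/125 + log(y - 5)/3 + 2*log(y - 2)/75 + 3*log(y + 3)/125 - 1/(25*y - 50) + C

Factor the denominator: (y - 7)*(y - 5)*(y - 2)**2*(y + 3).
Partial-fraction decomposition: 3/(125*(y + 3)) + 2/(75*(y - 2)) + 1/(25*(y - 2)**2) + 1/(3*(y - 5)) - 48/(125*(y - 7)).
Integrate each term; A/(y−a) gives A·log|y−a|; A/(y−a)² gives −A/(y−a).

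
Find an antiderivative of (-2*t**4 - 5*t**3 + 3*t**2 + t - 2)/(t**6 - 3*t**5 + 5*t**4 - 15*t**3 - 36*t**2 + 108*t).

Factor the denominator: t*(t - 3)*(t - 2)*(t + 2)*(t**2 + 9).
Partial-fraction decomposition: (329*t - 159)/(702*(t**2 + 9)) - 2/(65*(t + 2)) + 15/(26*(t - 2)) - 269/(270*(t - 3)) - 1/(54*t).
Integrate each term; A/(t−a) gives A·log|t−a|; the (Bt+D)/(t²+p²) term gives a log and an atan.

-log(t)/54 - 269*log(t - 3)/270 + 15*log(t - 2)/26 - 2*log(t + 2)/65 + 329*log(t**2 + 9)/1404 - 53*atan(t/3)/702 + C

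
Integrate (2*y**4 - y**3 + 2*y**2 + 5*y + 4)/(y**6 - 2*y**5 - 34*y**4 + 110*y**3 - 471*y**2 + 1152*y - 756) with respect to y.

Factor the denominator: (y - 6)*(y - 2)*(y - 1)*(y + 7)*(y**2 + 9).
Partial-fraction decomposition: -(4058*y - 18807)/(84825*(y**2 + 9)) - 1303/(13572*(y + 7)) + 3/(100*(y - 1)) - 23/(234*(y - 2)) + 1241/(5850*(y - 6)).
Integrate each term; A/(y−a) gives A·log|y−a|; the (By+D)/(y²+p²) term gives a log and an atan.

1241*log(y - 6)/5850 - 23*log(y - 2)/234 + 3*log(y - 1)/100 - 1303*log(y + 7)/13572 - 2029*log(y**2 + 9)/84825 + 6269*atan(y/3)/84825 + C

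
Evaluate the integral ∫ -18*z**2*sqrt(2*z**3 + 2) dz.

-2*(2*z**3 + 2)**(3/2) + C

Let u = 2*z**3 + 2, so du = (6*z**2) dz.
Rewriting, the integral becomes -3·∫ √u du = -3·(2/3)u^(3/2).
Substituting back, u = 2*z**3 + 2.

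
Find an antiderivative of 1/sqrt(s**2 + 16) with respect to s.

Substitute s = 4·tan(θ), so ds = 4·sec(θ)^2 dθ and the radical becomes sqrt(s**2 + 16) = 4·sec(θ) by the Pythagorean identity.
Integrate the resulting trig expression in θ, then back-substitute tan(θ) = s/4, sec(θ) = sqrt(s**2 + 16)/4 (absorbing any constant into C).

log(s + sqrt(s**2 + 16)) + C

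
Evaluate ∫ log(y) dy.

y*log(y) - y + C

Use integration by parts with u = log(y), dv = dy.
Then du = 1/y dy and v = y.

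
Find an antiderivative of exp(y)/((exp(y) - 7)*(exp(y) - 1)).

Let u = e^y, du = e^y dy.
The integral becomes ∫ du/((u-1)(u-7)); decompose into partial fractions.

log(exp(y) - 7)/6 - log(exp(y) - 1)/6 + C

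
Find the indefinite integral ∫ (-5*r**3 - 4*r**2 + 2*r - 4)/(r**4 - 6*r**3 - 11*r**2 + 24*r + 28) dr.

-1901*log(r - 7)/360 + 14*log(r - 2)/15 - 5*log(r + 1)/24 - 4*log(r + 2)/9 + C

Factor the denominator: (r - 7)*(r - 2)*(r + 1)*(r + 2).
Partial-fraction decomposition: -4/(9*(r + 2)) - 5/(24*(r + 1)) + 14/(15*(r - 2)) - 1901/(360*(r - 7)).
Integrate each term: A/(r−a) contributes A·log|r−a|.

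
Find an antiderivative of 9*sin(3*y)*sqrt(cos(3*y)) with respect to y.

Let u = cos(3*y), so du = (-3*sin(3*y)) dy.
Rewriting, the integral becomes -3·∫ √u du = -3·(2/3)u^(3/2).
Substituting back, u = cos(3*y).

-2*cos(3*y)**(3/2) + C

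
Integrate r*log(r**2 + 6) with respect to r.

Let u = r**2 + 6, so du = (2*r) dr.
The integral becomes (1/2)·∫ log(u) du; integrate by parts with u′=log(u), dv′=du.

r**2*log(r**2 + 6)/2 - r**2/2 + 3*log(r**2 + 6) + C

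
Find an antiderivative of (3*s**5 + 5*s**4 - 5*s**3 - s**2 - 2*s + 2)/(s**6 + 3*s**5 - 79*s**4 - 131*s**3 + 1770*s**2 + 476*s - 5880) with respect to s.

Factor the denominator: (s - 6)*(s - 5)*(s - 2)*(s + 2)*(s + 7)**2.
Partial-fraction decomposition: 13006639/(8213400*(s + 7)) - 18367/(3510*(s + 7)**2) - 13/(2800*(s + 2)) + 65/(1944*(s - 2)) - 5921/(1512*(s - 5)) + 14341/(2704*(s - 6)).
Integrate each term; A/(s−a) gives A·log|s−a|; A/(s−a)² gives −A/(s−a).

14341*log(s - 6)/2704 - 5921*log(s - 5)/1512 + 65*log(s - 2)/1944 - 13*log(s + 2)/2800 + 13006639*log(s + 7)/8213400 + 18367/(3510*s + 24570) + C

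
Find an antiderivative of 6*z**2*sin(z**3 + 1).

Let u = z**3 + 1, so du = (3*z**2) dz.
Rewriting, the integral becomes 2·∫ sin(u) du = 2·-cos(u).
Substituting back, u = z**3 + 1.

-2*cos(z**3 + 1) + C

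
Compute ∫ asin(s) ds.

s*asin(s) + sqrt(-s**2 + 1) + C

Use integration by parts with u = arcsin(s), dv = ds.
Then du = 1/sqrt(-s**2 + 1) ds.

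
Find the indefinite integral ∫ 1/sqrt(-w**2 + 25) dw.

Substitute w = 5·sin(θ), so dw = 5·cos(θ) dθ and the radical becomes sqrt(-w**2 + 25) = 5·cos(θ) by the Pythagorean identity.
Integrate the resulting trig expression in θ, then back-substitute θ = asin(w/5), sin(θ) = w/5, cos(θ) = sqrt(-w**2 + 25)/5 (absorbing any constant into C).

asin(w/5) + C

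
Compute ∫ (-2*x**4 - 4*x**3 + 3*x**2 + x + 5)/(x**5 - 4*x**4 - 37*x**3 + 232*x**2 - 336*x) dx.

-5*log(x)/336 + 12073*log(x - 4)/1936 - 47*log(x - 3)/6 - 657*log(x + 7)/1694 + 711/(44*x - 176) + C

Factor the denominator: x*(x - 4)**2*(x - 3)*(x + 7).
Partial-fraction decomposition: -657/(1694*(x + 7)) - 47/(6*(x - 3)) + 12073/(1936*(x - 4)) - 711/(44*(x - 4)**2) - 5/(336*x).
Integrate each term; A/(x−a) gives A·log|x−a|; A/(x−a)² gives −A/(x−a).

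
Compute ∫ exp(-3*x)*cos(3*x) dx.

exp(-3*x)*sin(3*x)/6 - exp(-3*x)*cos(3*x)/6 + C

Let I denote the integral. Integrate by parts with u = cos(3*x), dv = exp(-3*x) dx, so v = -exp(-3*x)/3: I = -exp(-3*x)*cos(3*x)/3 − ∫ exp(-3*x)*sin(3*x) dx.
Apply parts again with u = sin(3*x), dv = exp(-3*x) dx: ∫ exp(-3*x)*sin(3*x) dx = -exp(-3*x)*sin(3*x)/3 + I. Substituting back brings back I: I = exp(-3*x)*sin(3*x)/3 - exp(-3*x)*cos(3*x)/3 − I.
Solving for I: (1 + 1)·I equals the remaining terms, so I = (1/2)·(exp(-3*x)*sin(3*x)/3 - exp(-3*x)*cos(3*x)/3).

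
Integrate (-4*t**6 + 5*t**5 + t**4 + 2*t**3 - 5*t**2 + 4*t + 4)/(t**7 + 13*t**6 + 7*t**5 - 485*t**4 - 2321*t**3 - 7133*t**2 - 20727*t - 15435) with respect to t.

Factor the denominator: (t - 7)*(t + 1)*(t + 5)*(t + 7)**2*(t**2 + 9).
Partial-fraction decomposition: (14781*t + 11605)/(114376*(t**2 + 9)) + 32253301/(3956064*(t + 7)) + 184395/(3248*(t + 7)**2) - 77891/(6528*(t + 5)) + 1/(768*(t + 1)) - 383687/(1091328*(t - 7)).
Integrate each term; A/(t−a) gives A·log|t−a|; the (Bt+D)/(t²+p²) term gives a log and an atan.

-383687*log(t - 7)/1091328 + log(t + 1)/768 - 77891*log(t + 5)/6528 + 32253301*log(t + 7)/3956064 + 14781*log(t**2 + 9)/228752 + 11605*atan(t/3)/343128 - 184395/(3248*t + 22736) + C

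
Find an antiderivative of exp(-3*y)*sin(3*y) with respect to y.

Let I denote the integral. Integrate by parts with u = sin(3*y), dv = exp(-3*y) dy, so v = -exp(-3*y)/3: I = -exp(-3*y)*sin(3*y)/3 + ∫ exp(-3*y)*cos(3*y) dy.
Apply parts again with u = cos(3*y), dv = exp(-3*y) dy: ∫ exp(-3*y)*cos(3*y) dy = -exp(-3*y)*cos(3*y)/3 − I. Substituting back brings back I: I = -exp(-3*y)*sin(3*y)/3 - exp(-3*y)*cos(3*y)/3 − I.
Solving for I: (1 + 1)·I equals the remaining terms, so I = (1/2)·(-exp(-3*y)*sin(3*y)/3 - exp(-3*y)*cos(3*y)/3).

-exp(-3*y)*sin(3*y)/6 - exp(-3*y)*cos(3*y)/6 + C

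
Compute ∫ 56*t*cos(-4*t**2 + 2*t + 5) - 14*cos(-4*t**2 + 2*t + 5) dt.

Let u = 4*t**2 - 2*t - 5, so du = (8*t - 2) dt.
Rewriting, the integral becomes 7·∫ cos(u) du = 7·sin(u).
Substituting back, u = 4*t**2 - 2*t - 5.

-7*sin(-4*t**2 + 2*t + 5) + C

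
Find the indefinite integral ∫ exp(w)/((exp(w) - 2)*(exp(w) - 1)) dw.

log(exp(w) - 2) - log(exp(w) - 1) + C

Let u = e^w, du = e^w dw.
The integral becomes ∫ du/((u-2)(u-1)); decompose into partial fractions.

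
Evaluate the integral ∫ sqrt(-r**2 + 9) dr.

Substitute r = 3·sin(θ), so dr = 3·cos(θ) dθ and the radical becomes sqrt(-r**2 + 9) = 3·cos(θ) by the Pythagorean identity.
Integrate the resulting trig expression in θ, then back-substitute θ = asin(r/3), sin(θ) = r/3, cos(θ) = sqrt(-r**2 + 9)/3 (absorbing any constant into C).

r*sqrt(-r**2 + 9)/2 + 9*asin(r/3)/2 + C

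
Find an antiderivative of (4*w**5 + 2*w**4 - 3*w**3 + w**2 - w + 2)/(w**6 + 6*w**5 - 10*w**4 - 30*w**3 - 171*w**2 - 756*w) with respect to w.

-log(w)/378 + 443*log(w - 4)/770 - 715*log(w + 3)/1512 + 61339*log(w + 7)/17864 + 3653*log(w**2 + 9)/15660 - 2198*atan(w/3)/3915 + C

Factor the denominator: w*(w - 4)*(w + 3)*(w + 7)*(w**2 + 9).
Partial-fraction decomposition: (3653*w - 13188)/(7830*(w**2 + 9)) + 61339/(17864*(w + 7)) - 715/(1512*(w + 3)) + 443/(770*(w - 4)) - 1/(378*w).
Integrate each term; A/(w−a) gives A·log|w−a|; the (Bw+D)/(w²+p²) term gives a log and an atan.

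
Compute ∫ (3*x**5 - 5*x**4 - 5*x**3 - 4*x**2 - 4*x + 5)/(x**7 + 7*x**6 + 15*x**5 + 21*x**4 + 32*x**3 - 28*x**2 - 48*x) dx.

Factor the denominator: x*(x - 1)*(x + 1)*(x + 3)*(x + 4)*(x**2 + 4).
Partial-fraction decomposition: (66*x - 185)/(260*(x**2 + 4)) - 163/(48*(x + 4)) + 509/(156*(x + 3)) + 1/(30*(x + 1)) - 1/(20*(x - 1)) - 5/(48*x).
Integrate each term; A/(x−a) gives A·log|x−a|; the (Bx+D)/(x²+p²) term gives a log and an atan.

-5*log(x)/48 - log(x - 1)/20 + log(x + 1)/30 + 509*log(x + 3)/156 - 163*log(x + 4)/48 + 33*log(x**2 + 4)/260 - 37*atan(x/2)/104 + C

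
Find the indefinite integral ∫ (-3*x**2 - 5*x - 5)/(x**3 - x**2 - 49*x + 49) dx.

-187*log(x - 7)/84 + 13*log(x - 1)/48 - 117*log(x + 7)/112 + C

Factor the denominator: (x - 7)*(x - 1)*(x + 7).
Partial-fraction decomposition: -117/(112*(x + 7)) + 13/(48*(x - 1)) - 187/(84*(x - 7)).
Integrate each term: A/(x−a) contributes A·log|x−a|.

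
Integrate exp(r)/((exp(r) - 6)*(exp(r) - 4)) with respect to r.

Let u = e^r, du = e^r dr.
The integral becomes ∫ du/((u-4)(u-6)); decompose into partial fractions.

log(exp(r) - 6)/2 - log(exp(r) - 4)/2 + C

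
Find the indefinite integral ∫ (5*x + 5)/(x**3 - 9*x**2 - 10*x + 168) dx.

40*log(x - 7)/11 - 7*log(x - 6)/2 - 3*log(x + 4)/22 + C

Factor the denominator: (x - 7)*(x - 6)*(x + 4).
Partial-fraction decomposition: -3/(22*(x + 4)) - 7/(2*(x - 6)) + 40/(11*(x - 7)).
Integrate each term: A/(x−a) contributes A·log|x−a|.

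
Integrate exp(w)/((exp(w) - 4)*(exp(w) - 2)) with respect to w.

log(exp(w) - 4)/2 - log(exp(w) - 2)/2 + C

Let u = e^w, du = e^w dw.
The integral becomes ∫ du/((u-2)(u-4)); decompose into partial fractions.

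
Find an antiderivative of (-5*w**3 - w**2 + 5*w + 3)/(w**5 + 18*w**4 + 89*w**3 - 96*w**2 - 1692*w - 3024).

-313*log(w - 4)/7700 - 19*log(w + 3)/42 - 10993*log(w + 6)/300 + 817*log(w + 7)/22 - 339/(10*w + 60) + C

Factor the denominator: (w - 4)*(w + 3)*(w + 6)**2*(w + 7).
Partial-fraction decomposition: 817/(22*(w + 7)) - 10993/(300*(w + 6)) + 339/(10*(w + 6)**2) - 19/(42*(w + 3)) - 313/(7700*(w - 4)).
Integrate each term; A/(w−a) gives A·log|w−a|; A/(w−a)² gives −A/(w−a).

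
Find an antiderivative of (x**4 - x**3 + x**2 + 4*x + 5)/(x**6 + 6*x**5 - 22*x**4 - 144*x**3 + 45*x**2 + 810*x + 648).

Factor the denominator: (x - 4)*(x - 3)*(x + 1)*(x + 3)**2*(x + 6).
Partial-fraction decomposition: -1529/(4050*(x + 6)) + 1777/(5292*(x + 3)) - 55/(126*(x + 3)**2) + 1/(100*(x + 1)) - 5/(81*(x - 3)) + 229/(2450*(x - 4)).
Integrate each term; A/(x−a) gives A·log|x−a|; A/(x−a)² gives −A/(x−a).

229*log(x - 4)/2450 - 5*log(x - 3)/81 + log(x + 1)/100 + 1777*log(x + 3)/5292 - 1529*log(x + 6)/4050 + 55/(126*x + 378) + C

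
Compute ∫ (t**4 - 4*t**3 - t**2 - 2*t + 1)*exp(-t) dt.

(-t**4 + t**2 + 4*t + 3)*exp(-t) + C

Use integration by parts with u = t**4 - 4*t**3 - t**2 - 2*t + 1, dv = exp(-t) dt, so v = -exp(-t).
Apply parts 4 times (tabular method): alternate signs, differentiate u down to 0, integrate dv up.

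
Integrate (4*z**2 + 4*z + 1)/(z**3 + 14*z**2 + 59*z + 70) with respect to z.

3*log(z + 2)/5 - 27*log(z + 5)/2 + 169*log(z + 7)/10 + C

Factor the denominator: (z + 2)*(z + 5)*(z + 7).
Partial-fraction decomposition: 169/(10*(z + 7)) - 27/(2*(z + 5)) + 3/(5*(z + 2)).
Integrate each term: A/(z−a) contributes A·log|z−a|.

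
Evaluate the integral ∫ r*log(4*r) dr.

r**2*(log(r) + 2*log(2))/2 - r**2/4 + C

Use integration by parts with u = log(4*r), dv = r dr.
Then du = 1/r dr and v = r**2/2.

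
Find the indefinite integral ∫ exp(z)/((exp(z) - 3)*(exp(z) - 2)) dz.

log(exp(z) - 3) - log(exp(z) - 2) + C

Let u = e^z, du = e^z dz.
The integral becomes ∫ du/((u-3)(u-2)); decompose into partial fractions.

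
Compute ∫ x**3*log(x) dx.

x**4*log(x)/4 - x**4/16 + C

Use integration by parts with u = log(x), dv = x**3 dx.
Then du = 1/x dx and v = x**4/4.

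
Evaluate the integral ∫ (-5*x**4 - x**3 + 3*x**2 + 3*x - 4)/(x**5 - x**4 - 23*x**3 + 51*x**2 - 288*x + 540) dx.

Factor the denominator: (x - 5)*(x - 2)*(x + 6)*(x**2 + 9).
Partial-fraction decomposition: -4*(2131*x + 4314)/(9945*(x**2 + 9)) - 3089/(1980*(x + 6)) + 37/(156*(x - 2)) - 1582/(561*(x - 5)).
Integrate each term; A/(x−a) gives A·log|x−a|; the (Bx+D)/(x²+p²) term gives a log and an atan.

-1582*log(x - 5)/561 + 37*log(x - 2)/156 - 3089*log(x + 6)/1980 - 4262*log(x**2 + 9)/9945 - 5752*atan(x/3)/9945 + C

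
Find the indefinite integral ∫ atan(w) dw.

Use integration by parts with u = arctan(w), dv = dw.
Then du = 1/(w**2 + 1) dw.

w*atan(w) - log(w**2 + 1)/2 + C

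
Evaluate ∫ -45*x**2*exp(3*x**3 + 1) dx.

Let u = 3*x**3 + 1, so du = (9*x**2) dx.
Rewriting, the integral becomes -5·∫ e^u du = -5·e^u.
Substituting back, u = 3*x**3 + 1.

-5*exp(3*x**3 + 1) + C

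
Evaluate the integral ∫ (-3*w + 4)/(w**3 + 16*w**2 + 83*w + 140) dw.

Factor the denominator: (w + 4)*(w + 5)*(w + 7).
Partial-fraction decomposition: 25/(6*(w + 7)) - 19/(2*(w + 5)) + 16/(3*(w + 4)).
Integrate each term: A/(w−a) contributes A·log|w−a|.

16*log(w + 4)/3 - 19*log(w + 5)/2 + 25*log(w + 7)/6 + C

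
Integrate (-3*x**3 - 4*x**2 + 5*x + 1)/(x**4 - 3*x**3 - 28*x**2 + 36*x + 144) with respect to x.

Factor the denominator: (x - 6)*(x - 3)*(x + 2)*(x + 4).
Partial-fraction decomposition: -109/(140*(x + 4)) - 1/(80*(x + 2)) + 101/(105*(x - 3)) - 761/(240*(x - 6)).
Integrate each term: A/(x−a) contributes A·log|x−a|.

-761*log(x - 6)/240 + 101*log(x - 3)/105 - log(x + 2)/80 - 109*log(x + 4)/140 + C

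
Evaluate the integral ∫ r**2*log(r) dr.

Use integration by parts with u = log(r), dv = r**2 dr.
Then du = 1/r dr and v = r**3/3.

r**3*log(r)/3 - r**3/9 + C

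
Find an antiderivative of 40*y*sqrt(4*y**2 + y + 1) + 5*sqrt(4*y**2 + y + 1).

Let u = 4*y**2 + y + 1, so du = (8*y + 1) dy.
Rewriting, the integral becomes 5·∫ √u du = 5·(2/3)u^(3/2).
Substituting back, u = 4*y**2 + y + 1.

10*(4*y**2 + y + 1)**(3/2)/3 + C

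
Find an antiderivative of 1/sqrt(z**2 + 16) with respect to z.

Substitute z = 4·tan(θ), so dz = 4·sec(θ)^2 dθ and the radical becomes sqrt(z**2 + 16) = 4·sec(θ) by the Pythagorean identity.
Integrate the resulting trig expression in θ, then back-substitute tan(θ) = z/4, sec(θ) = sqrt(z**2 + 16)/4 (absorbing any constant into C).

log(z + sqrt(z**2 + 16)) + C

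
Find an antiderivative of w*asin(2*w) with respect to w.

Use integration by parts with u = arcsin(2*w), dv = w dw.
Then du = 2/sqrt(-4*w**2 + 1) dw.

w**2*asin(2*w)/2 + w*sqrt(-4*w**2 + 1)/8 - asin(2*w)/16 + C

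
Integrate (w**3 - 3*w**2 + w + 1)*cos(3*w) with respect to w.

w**3*sin(3*w)/3 - w**2*sin(3*w) + w**2*cos(3*w)/3 + w*sin(3*w)/9 - 2*w*cos(3*w)/3 + 5*sin(3*w)/9 + cos(3*w)/27 + C

Use integration by parts with u = w**3 - 3*w**2 + w + 1, dv = cos(3*w) dw, so v = sin(3*w)/3.
Apply parts 3 times (tabular method): alternate signs, differentiate u down to 0, integrate dv up.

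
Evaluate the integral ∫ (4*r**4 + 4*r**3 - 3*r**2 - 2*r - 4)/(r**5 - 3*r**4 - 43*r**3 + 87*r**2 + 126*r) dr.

-2*log(r)/63 + 10811*log(r - 7)/2912 - 395*log(r - 3)/432 + log(r + 1)/32 + 422*log(r + 6)/351 + C

Factor the denominator: r*(r - 7)*(r - 3)*(r + 1)*(r + 6).
Partial-fraction decomposition: 422/(351*(r + 6)) + 1/(32*(r + 1)) - 395/(432*(r - 3)) + 10811/(2912*(r - 7)) - 2/(63*r).
Integrate each term: A/(r−a) contributes A·log|r−a|.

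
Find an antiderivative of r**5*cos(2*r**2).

Let u = r², du = 2r dr; rewrite as (1/2)∫ u^2·cos(2u) du.
Now integrate by parts 2 times.

r**4*sin(2*r**2)/4 + r**2*cos(2*r**2)/4 - sin(2*r**2)/8 + C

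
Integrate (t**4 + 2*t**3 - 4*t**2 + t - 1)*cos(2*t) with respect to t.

Use integration by parts with u = t**4 + 2*t**3 - 4*t**2 + t - 1, dv = cos(2*t) dt, so v = sin(2*t)/2.
Apply parts 4 times (tabular method): alternate signs, differentiate u down to 0, integrate dv up.

t**4*sin(2*t)/2 + t**3*sin(2*t) + t**3*cos(2*t) - 7*t**2*sin(2*t)/2 + 3*t**2*cos(2*t)/2 - t*sin(2*t) - 7*t*cos(2*t)/2 + 5*sin(2*t)/4 - cos(2*t)/2 + C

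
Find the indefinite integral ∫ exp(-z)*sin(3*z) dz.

-exp(-z)*sin(3*z)/10 - 3*exp(-z)*cos(3*z)/10 + C

Let I denote the integral. Integrate by parts with u = sin(3*z), dv = exp(-z) dz, so v = -exp(-z): I = -exp(-z)*sin(3*z) + 3·∫ exp(-z)*cos(3*z) dz.
Apply parts again with u = cos(3*z), dv = exp(-z) dz: ∫ exp(-z)*cos(3*z) dz = -exp(-z)*cos(3*z) − 3·I. Substituting back brings back I: I = -exp(-z)*sin(3*z) - 3*exp(-z)*cos(3*z) − 9·I.
Solving for I: (1 + 9)·I equals the remaining terms, so I = (1/10)·(-exp(-z)*sin(3*z) - 3*exp(-z)*cos(3*z)).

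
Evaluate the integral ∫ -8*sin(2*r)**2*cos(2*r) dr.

Let u = sin(2*r), so du = (2*cos(2*r)) dr.
Rewriting, the integral becomes -4·∫ u^2 du = -4·u^3/3.
Substituting back, u = sin(2*r).

-4*sin(2*r)**3/3 + C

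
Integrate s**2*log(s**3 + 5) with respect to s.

Let u = s**3 + 5, so du = (3*s**2) ds.
The integral becomes (1/3)·∫ log(u) du; integrate by parts with u′=log(u), dv′=du.

s**3*log(s**3 + 5)/3 - s**3/3 + 5*log(s**3 + 5)/3 + C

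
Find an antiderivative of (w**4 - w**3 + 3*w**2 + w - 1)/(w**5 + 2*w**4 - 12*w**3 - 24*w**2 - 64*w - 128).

Factor the denominator: (w - 4)*(w + 2)*(w + 4)*(w**2 + 4).
Partial-fraction decomposition: -(7*w + 26)/(160*(w**2 + 4)) + 363/(320*(w + 4)) - 11/(32*(w + 2)) + 81/(320*(w - 4)).
Integrate each term; A/(w−a) gives A·log|w−a|; the (Bw+D)/(w²+p²) term gives a log and an atan.

81*log(w - 4)/320 - 11*log(w + 2)/32 + 363*log(w + 4)/320 - 7*log(w**2 + 4)/320 - 13*atan(w/2)/160 + C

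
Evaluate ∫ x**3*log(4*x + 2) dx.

x**4*log(4*x + 2)/4 - x**4/16 + x**3/24 - x**2/32 + x/32 - log(2*x + 1)/64 + C

Use integration by parts with u = log(4*x + 2), dv = x**3 dx.
Then du = 4/(4*x + 2) dx and v = x**4/4.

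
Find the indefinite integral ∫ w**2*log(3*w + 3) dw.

Use integration by parts with u = log(3*w + 3), dv = w**2 dw.
Then du = 3/(3*w + 3) dw and v = w**3/3.

w**3*log(3*w + 3)/3 - w**3/9 + w**2/6 - w/3 + log(w + 1)/3 + C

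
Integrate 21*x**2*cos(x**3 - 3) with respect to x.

Let u = x**3 - 3, so du = (3*x**2) dx.
Rewriting, the integral becomes 7·∫ cos(u) du = 7·sin(u).
Substituting back, u = x**3 - 3.

7*sin(x**3 - 3) + C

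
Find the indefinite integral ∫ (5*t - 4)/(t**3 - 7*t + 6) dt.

6*log(t - 2)/5 - log(t - 1)/4 - 19*log(t + 3)/20 + C

Factor the denominator: (t - 2)*(t - 1)*(t + 3).
Partial-fraction decomposition: -19/(20*(t + 3)) - 1/(4*(t - 1)) + 6/(5*(t - 2)).
Integrate each term: A/(t−a) contributes A·log|t−a|.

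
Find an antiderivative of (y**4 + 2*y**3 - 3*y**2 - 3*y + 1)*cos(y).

Use integration by parts with u = y**4 + 2*y**3 - 3*y**2 - 3*y + 1, dv = cos(y) dy, so v = sin(y).
Apply parts 4 times (tabular method): alternate signs, differentiate u down to 0, integrate dv up.

y**4*sin(y) + 2*y**3*sin(y) + 4*y**3*cos(y) - 15*y**2*sin(y) + 6*y**2*cos(y) - 15*y*sin(y) - 30*y*cos(y) + 31*sin(y) - 15*cos(y) + C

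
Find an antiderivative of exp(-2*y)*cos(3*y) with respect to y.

3*exp(-2*y)*sin(3*y)/13 - 2*exp(-2*y)*cos(3*y)/13 + C

Let I denote the integral. Integrate by parts with u = cos(3*y), dv = exp(-2*y) dy, so v = -exp(-2*y)/2: I = -exp(-2*y)*cos(3*y)/2 − (3/2)·∫ exp(-2*y)*sin(3*y) dy.
Apply parts again with u = sin(3*y), dv = exp(-2*y) dy: ∫ exp(-2*y)*sin(3*y) dy = -exp(-2*y)*sin(3*y)/2 + (3/2)·I. Substituting back brings back I: I = 3*exp(-2*y)*sin(3*y)/4 - exp(-2*y)*cos(3*y)/2 − (9/4)·I.
Solving for I: (1 + 9/4)·I equals the remaining terms, so I = (4/13)·(3*exp(-2*y)*sin(3*y)/4 - exp(-2*y)*cos(3*y)/2).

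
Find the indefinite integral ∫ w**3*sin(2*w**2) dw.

-w**2*cos(2*w**2)/4 + sin(2*w**2)/8 + C

Let u = w², du = 2w dw; rewrite as (1/2)∫ u^1·sin(2u) du.
Now integrate by parts 1 time.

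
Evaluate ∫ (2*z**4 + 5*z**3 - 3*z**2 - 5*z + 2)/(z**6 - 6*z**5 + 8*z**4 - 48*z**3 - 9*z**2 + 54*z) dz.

Factor the denominator: z*(z - 6)*(z - 1)*(z + 1)*(z**2 + 9).
Partial-fraction decomposition: -(532*z + 327)/(1350*(z**2 + 9)) - 1/(140*(z + 1)) - 1/(100*(z - 1)) + 1768/(4725*(z - 6)) + 1/(27*z).
Integrate each term; A/(z−a) gives A·log|z−a|; the (Bz+D)/(z²+p²) term gives a log and an atan.

log(z)/27 + 1768*log(z - 6)/4725 - log(z - 1)/100 - log(z + 1)/140 - 133*log(z**2 + 9)/675 - 109*atan(z/3)/1350 + C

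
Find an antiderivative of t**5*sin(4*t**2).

Let u = t², du = 2t dt; rewrite as (1/2)∫ u^2·sin(4u) du.
Now integrate by parts 2 times.

-t**4*cos(4*t**2)/8 + t**2*sin(4*t**2)/16 + cos(4*t**2)/64 + C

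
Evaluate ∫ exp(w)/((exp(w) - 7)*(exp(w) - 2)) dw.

log(exp(w) - 7)/5 - log(exp(w) - 2)/5 + C

Let u = e^w, du = e^w dw.
The integral becomes ∫ du/((u-2)(u-7)); decompose into partial fractions.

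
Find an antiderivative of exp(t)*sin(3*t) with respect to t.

exp(t)*sin(3*t)/10 - 3*exp(t)*cos(3*t)/10 + C

Let I denote the integral. Integrate by parts with u = sin(3*t), dv = exp(t) dt, so v = exp(t): I = exp(t)*sin(3*t) − 3·∫ exp(t)*cos(3*t) dt.
Apply parts again with u = cos(3*t), dv = exp(t) dt: ∫ exp(t)*cos(3*t) dt = exp(t)*cos(3*t) + 3·I. Substituting back brings back I: I = exp(t)*sin(3*t) - 3*exp(t)*cos(3*t) − 9·I.
Solving for I: (1 + 9)·I equals the remaining terms, so I = (1/10)·(exp(t)*sin(3*t) - 3*exp(t)*cos(3*t)).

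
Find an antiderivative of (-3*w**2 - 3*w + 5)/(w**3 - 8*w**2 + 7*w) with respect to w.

5*log(w)/7 - 163*log(w - 7)/42 + log(w - 1)/6 + C

Factor the denominator: w*(w - 7)*(w - 1).
Partial-fraction decomposition: 1/(6*(w - 1)) - 163/(42*(w - 7)) + 5/(7*w).
Integrate each term: A/(w−a) contributes A·log|w−a|.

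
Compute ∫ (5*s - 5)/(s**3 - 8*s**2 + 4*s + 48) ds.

Factor the denominator: (s - 6)*(s - 4)*(s + 2).
Partial-fraction decomposition: -5/(16*(s + 2)) - 5/(4*(s - 4)) + 25/(16*(s - 6)).
Integrate each term: A/(s−a) contributes A·log|s−a|.

25*log(s - 6)/16 - 5*log(s - 4)/4 - 5*log(s + 2)/16 + C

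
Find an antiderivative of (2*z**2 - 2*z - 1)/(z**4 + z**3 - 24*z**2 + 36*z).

Factor the denominator: z*(z - 3)*(z - 2)*(z + 6).
Partial-fraction decomposition: -83/(432*(z + 6)) - 3/(16*(z - 2)) + 11/(27*(z - 3)) - 1/(36*z).
Integrate each term: A/(z−a) contributes A·log|z−a|.

-log(z)/36 + 11*log(z - 3)/27 - 3*log(z - 2)/16 - 83*log(z + 6)/432 + C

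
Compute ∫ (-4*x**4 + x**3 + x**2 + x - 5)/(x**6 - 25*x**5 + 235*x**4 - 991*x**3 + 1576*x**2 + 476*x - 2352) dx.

13263*log(x - 7)/160 - 4931*log(x - 6)/56 + 21*log(x - 4)/4 - 11*log(x - 2)/120 + log(x + 1)/672 + 307/(4*x - 28) + C

Factor the denominator: (x - 7)**2*(x - 6)*(x - 4)*(x - 2)*(x + 1).
Partial-fraction decomposition: 1/(672*(x + 1)) - 11/(120*(x - 2)) + 21/(4*(x - 4)) - 4931/(56*(x - 6)) + 13263/(160*(x - 7)) - 307/(4*(x - 7)**2).
Integrate each term; A/(x−a) gives A·log|x−a|; A/(x−a)² gives −A/(x−a).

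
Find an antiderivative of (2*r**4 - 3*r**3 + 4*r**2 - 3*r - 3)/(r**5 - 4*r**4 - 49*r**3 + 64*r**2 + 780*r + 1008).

Factor the denominator: (r - 7)*(r - 6)*(r + 2)*(r + 3)*(r + 4).
Partial-fraction decomposition: 777/(220*(r + 4)) - 19/(6*(r + 3)) + 25/(48*(r + 2)) - 689/(240*(r - 6)) + 263/(66*(r - 7)).
Integrate each term: A/(r−a) contributes A·log|r−a|.

263*log(r - 7)/66 - 689*log(r - 6)/240 + 25*log(r + 2)/48 - 19*log(r + 3)/6 + 777*log(r + 4)/220 + C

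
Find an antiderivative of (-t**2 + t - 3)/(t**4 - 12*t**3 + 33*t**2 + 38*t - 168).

-5*log(t - 7)/12 + 5*log(t - 4)/6 - 9*log(t - 3)/20 + log(t + 2)/30 + C

Factor the denominator: (t - 7)*(t - 4)*(t - 3)*(t + 2).
Partial-fraction decomposition: 1/(30*(t + 2)) - 9/(20*(t - 3)) + 5/(6*(t - 4)) - 5/(12*(t - 7)).
Integrate each term: A/(t−a) contributes A·log|t−a|.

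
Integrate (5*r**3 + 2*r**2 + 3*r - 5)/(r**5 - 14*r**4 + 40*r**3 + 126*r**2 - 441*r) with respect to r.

5*log(r)/441 - 18961*log(r - 7)/39200 + 157*log(r - 3)/288 - 131*log(r + 3)/1800 - 1829/(280*r - 1960) + C

Factor the denominator: r*(r - 7)**2*(r - 3)*(r + 3).
Partial-fraction decomposition: -131/(1800*(r + 3)) + 157/(288*(r - 3)) - 18961/(39200*(r - 7)) + 1829/(280*(r - 7)**2) + 5/(441*r).
Integrate each term; A/(r−a) gives A·log|r−a|; A/(r−a)² gives −A/(r−a).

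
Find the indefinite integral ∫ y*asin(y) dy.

Use integration by parts with u = arcsin(y), dv = y dy.
Then du = 1/sqrt(-y**2 + 1) dy.

y**2*asin(y)/2 + y*sqrt(-y**2 + 1)/4 - asin(y)/4 + C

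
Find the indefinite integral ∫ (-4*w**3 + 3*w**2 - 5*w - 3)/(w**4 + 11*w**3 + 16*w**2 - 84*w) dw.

log(w)/28 - 11*log(w - 2)/48 + 333*log(w + 6)/16 - 517*log(w + 7)/21 + C

Factor the denominator: w*(w - 2)*(w + 6)*(w + 7).
Partial-fraction decomposition: -517/(21*(w + 7)) + 333/(16*(w + 6)) - 11/(48*(w - 2)) + 1/(28*w).
Integrate each term: A/(w−a) contributes A·log|w−a|.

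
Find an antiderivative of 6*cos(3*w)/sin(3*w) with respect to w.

2*log(sin(3*w)) + C

Let u = sin(3*w), so du = (3*cos(3*w)) dw.
Rewriting, the integral becomes 2·∫ 1/u du = 2·log(u).
Substituting back, u = sin(3*w).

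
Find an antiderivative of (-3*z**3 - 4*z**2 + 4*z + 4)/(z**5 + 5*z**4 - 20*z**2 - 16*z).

Factor the denominator: z*(z - 2)*(z + 1)*(z + 2)*(z + 4).
Partial-fraction decomposition: 29/(36*(z + 4)) - 1/(4*(z + 2)) - 1/(9*(z + 1)) - 7/(36*(z - 2)) - 1/(4*z).
Integrate each term: A/(z−a) contributes A·log|z−a|.

-7*log(z - 2)/36 - log(z + 1)/9 + 29*log(z + 4)/36 - log(z**2 + 2*z)/4 + C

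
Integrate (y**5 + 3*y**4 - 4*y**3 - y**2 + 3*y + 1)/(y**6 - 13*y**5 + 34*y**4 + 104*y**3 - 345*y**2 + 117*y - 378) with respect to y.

22611*log(y - 7)/2000 - 10783*log(y - 6)/999 + 379*log(y - 3)/720 - 91*log(y + 3)/5400 - 393*log(y**2 + 1)/37000 - 101*atan(y)/18500 + C

Factor the denominator: (y - 7)*(y - 6)*(y - 3)*(y + 3)*(y**2 + 1).
Partial-fraction decomposition: -(393*y + 101)/(18500*(y**2 + 1)) - 91/(5400*(y + 3)) + 379/(720*(y - 3)) - 10783/(999*(y - 6)) + 22611/(2000*(y - 7)).
Integrate each term; A/(y−a) gives A·log|y−a|; the (By+D)/(y²+p²) term gives a log and an atan.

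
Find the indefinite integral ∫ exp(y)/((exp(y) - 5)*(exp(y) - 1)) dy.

Let u = e^y, du = e^y dy.
The integral becomes ∫ du/((u-5)(u-1)); decompose into partial fractions.

log(exp(y) - 5)/4 - log(exp(y) - 1)/4 + C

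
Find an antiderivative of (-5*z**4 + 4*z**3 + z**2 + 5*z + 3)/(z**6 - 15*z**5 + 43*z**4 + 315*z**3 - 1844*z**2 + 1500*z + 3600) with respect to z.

884915*log(z - 6)/23716 - 643*log(z - 5)/15 + 197*log(z - 4)/36 - log(z + 1)/588 + 1811*log(z + 5)/21780 + 5547/(154*z - 924) + C

Factor the denominator: (z - 6)**2*(z - 5)*(z - 4)*(z + 1)*(z + 5).
Partial-fraction decomposition: 1811/(21780*(z + 5)) - 1/(588*(z + 1)) + 197/(36*(z - 4)) - 643/(15*(z - 5)) + 884915/(23716*(z - 6)) - 5547/(154*(z - 6)**2).
Integrate each term; A/(z−a) gives A·log|z−a|; A/(z−a)² gives −A/(z−a).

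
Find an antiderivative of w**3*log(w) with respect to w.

Use integration by parts with u = log(w), dv = w**3 dw.
Then du = 1/w dw and v = w**4/4.

w**4*log(w)/4 - w**4/16 + C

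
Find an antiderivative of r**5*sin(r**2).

Let u = r², du = 2r dr; rewrite as (1/2)∫ u^2·sin(1u) du.
Now integrate by parts 2 times.

-r**4*cos(r**2)/2 + r**2*sin(r**2) + cos(r**2) + C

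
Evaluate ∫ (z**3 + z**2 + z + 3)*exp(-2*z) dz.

(-4*z**3 - 10*z**2 - 14*z - 19)*exp(-2*z)/8 + C

Use integration by parts with u = z**3 + z**2 + z + 3, dv = exp(-2*z) dz, so v = -exp(-2*z)/2.
Apply parts 3 times (tabular method): alternate signs, differentiate u down to 0, integrate dv up.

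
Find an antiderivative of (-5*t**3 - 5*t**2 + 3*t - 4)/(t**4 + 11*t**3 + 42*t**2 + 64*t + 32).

Factor the denominator: (t + 1)*(t + 2)*(t + 4)**2.
Partial-fraction decomposition: -31/(18*(t + 4)) + 112/(3*(t + 4)**2) - 5/(2*(t + 2)) - 7/(9*(t + 1)).
Integrate each term; A/(t−a) gives A·log|t−a|; A/(t−a)² gives −A/(t−a).

-7*log(t + 1)/9 - 5*log(t + 2)/2 - 31*log(t + 4)/18 - 112/(3*t + 12) + C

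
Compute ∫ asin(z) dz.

Use integration by parts with u = arcsin(z), dv = dz.
Then du = 1/sqrt(-z**2 + 1) dz.

z*asin(z) + sqrt(-z**2 + 1) + C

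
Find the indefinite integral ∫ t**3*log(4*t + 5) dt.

Use integration by parts with u = log(4*t + 5), dv = t**3 dt.
Then du = 4/(4*t + 5) dt and v = t**4/4.

t**4*log(4*t + 5)/4 - t**4/16 + 5*t**3/48 - 25*t**2/128 + 125*t/256 - 625*log(4*t + 5)/1024 + C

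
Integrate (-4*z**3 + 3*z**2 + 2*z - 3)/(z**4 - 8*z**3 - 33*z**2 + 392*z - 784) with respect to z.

Factor the denominator: (z - 7)*(z - 4)**2*(z + 7).
Partial-fraction decomposition: -751/(847*(z + 7)) + 7102/(1089*(z - 4)) + 203/(33*(z - 4)**2) - 607/(63*(z - 7)).
Integrate each term; A/(z−a) gives A·log|z−a|; A/(z−a)² gives −A/(z−a).

-607*log(z - 7)/63 + 7102*log(z - 4)/1089 - 751*log(z + 7)/847 - 203/(33*z - 132) + C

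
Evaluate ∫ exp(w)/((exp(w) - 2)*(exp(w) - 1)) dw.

Let u = e^w, du = e^w dw.
The integral becomes ∫ du/((u-1)(u-2)); decompose into partial fractions.

log(exp(w) - 2) - log(exp(w) - 1) + C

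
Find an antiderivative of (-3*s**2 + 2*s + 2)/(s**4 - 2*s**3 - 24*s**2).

Factor the denominator: s**2*(s - 6)*(s + 4).
Partial-fraction decomposition: 27/(80*(s + 4)) - 47/(180*(s - 6)) - 11/(144*s) - 1/(12*s**2).
Integrate each term; A/(s−a) gives A·log|s−a|; A/(s−a)² gives −A/(s−a).

-11*log(s)/144 - 47*log(s - 6)/180 + 27*log(s + 4)/80 + 1/(12*s) + C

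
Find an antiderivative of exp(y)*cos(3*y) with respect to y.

3*exp(y)*sin(3*y)/10 + exp(y)*cos(3*y)/10 + C

Let I denote the integral. Integrate by parts with u = cos(3*y), dv = exp(y) dy, so v = exp(y): I = exp(y)*cos(3*y) + 3·∫ exp(y)*sin(3*y) dy.
Apply parts again with u = sin(3*y), dv = exp(y) dy: ∫ exp(y)*sin(3*y) dy = exp(y)*sin(3*y) − 3·I. Substituting back brings back I: I = 3*exp(y)*sin(3*y) + exp(y)*cos(3*y) − 9·I.
Solving for I: (1 + 9)·I equals the remaining terms, so I = (1/10)·(3*exp(y)*sin(3*y) + exp(y)*cos(3*y)).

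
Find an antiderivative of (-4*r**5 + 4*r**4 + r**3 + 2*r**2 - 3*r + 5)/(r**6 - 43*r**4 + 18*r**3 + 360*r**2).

-13*log(r)/1440 - 1967*log(r - 5)/440 + 2983*log(r - 4)/1120 + 1301*log(r + 3)/1512 - 36167*log(r + 6)/11880 - 1/(72*r) + C

Factor the denominator: r**2*(r - 5)*(r - 4)*(r + 3)*(r + 6).
Partial-fraction decomposition: -36167/(11880*(r + 6)) + 1301/(1512*(r + 3)) + 2983/(1120*(r - 4)) - 1967/(440*(r - 5)) - 13/(1440*r) + 1/(72*r**2).
Integrate each term; A/(r−a) gives A·log|r−a|; A/(r−a)² gives −A/(r−a).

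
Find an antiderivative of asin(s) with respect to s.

s*asin(s) + sqrt(-s**2 + 1) + C

Use integration by parts with u = arcsin(s), dv = ds.
Then du = 1/sqrt(-s**2 + 1) ds.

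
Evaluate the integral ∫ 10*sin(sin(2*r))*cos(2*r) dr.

Let u = sin(2*r), so du = (2*cos(2*r)) dr.
Rewriting, the integral becomes 5·∫ sin(u) du = 5·-cos(u).
Substituting back, u = sin(2*r).

-5*cos(sin(2*r)) + C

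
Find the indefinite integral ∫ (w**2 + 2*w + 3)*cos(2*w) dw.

Use integration by parts with u = w**2 + 2*w + 3, dv = cos(2*w) dw, so v = sin(2*w)/2.
Apply parts 2 times (tabular method): alternate signs, differentiate u down to 0, integrate dv up.

w**2*sin(2*w)/2 + w*sin(2*w) + w*cos(2*w)/2 + 5*sin(2*w)/4 + cos(2*w)/2 + C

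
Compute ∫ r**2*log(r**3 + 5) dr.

r**3*log(r**3 + 5)/3 - r**3/3 + 5*log(r**3 + 5)/3 + C

Let u = r**3 + 5, so du = (3*r**2) dr.
The integral becomes (1/3)·∫ log(u) du; integrate by parts with u′=log(u), dv′=du.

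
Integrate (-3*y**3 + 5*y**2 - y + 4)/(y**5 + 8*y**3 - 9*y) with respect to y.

-4*log(y)/9 + log(y - 1)/4 + 13*log(y + 1)/20 - 41*log(y**2 + 9)/180 - 13*atan(y/3)/15 + C

Factor the denominator: y*(y - 1)*(y + 1)*(y**2 + 9).
Partial-fraction decomposition: -(41*y + 234)/(90*(y**2 + 9)) + 13/(20*(y + 1)) + 1/(4*(y - 1)) - 4/(9*y).
Integrate each term; A/(y−a) gives A·log|y−a|; the (By+D)/(y²+p²) term gives a log and an atan.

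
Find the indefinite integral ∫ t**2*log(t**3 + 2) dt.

t**3*log(t**3 + 2)/3 - t**3/3 + 2*log(t**3 + 2)/3 + C

Let u = t**3 + 2, so du = (3*t**2) dt.
The integral becomes (1/3)·∫ log(u) du; integrate by parts with u′=log(u), dv′=du.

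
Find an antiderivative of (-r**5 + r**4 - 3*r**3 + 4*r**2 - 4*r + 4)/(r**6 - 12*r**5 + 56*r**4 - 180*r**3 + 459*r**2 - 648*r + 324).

Factor the denominator: (r - 6)*(r - 3)*(r - 2)*(r - 1)*(r**2 + 9).
Partial-fraction decomposition: (888*r - 1877)/(5850*(r**2 + 9)) - 1/(100*(r - 1)) - 7/(13*(r - 2)) + 215/(108*(r - 3)) - 1751/(675*(r - 6)).
Integrate each term; A/(r−a) gives A·log|r−a|; the (Br+D)/(r²+p²) term gives a log and an atan.

-1751*log(r - 6)/675 + 215*log(r - 3)/108 - 7*log(r - 2)/13 - log(r - 1)/100 + 74*log(r**2 + 9)/975 - 1877*atan(r/3)/17550 + C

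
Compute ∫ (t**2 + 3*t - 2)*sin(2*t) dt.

-t**2*cos(2*t)/2 + t*sin(2*t)/2 - 3*t*cos(2*t)/2 + 3*sin(2*t)/4 + 5*cos(2*t)/4 + C

Use integration by parts with u = t**2 + 3*t - 2, dv = sin(2*t) dt, so v = -cos(2*t)/2.
Apply parts 2 times (tabular method): alternate signs, differentiate u down to 0, integrate dv up.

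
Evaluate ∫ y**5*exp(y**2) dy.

Let u = y², du = 2y dy; rewrite as (1/2)∫ u^2·exp(1u) du.
Now integrate by parts 2 times.

(y**4 - 2*y**2 + 2)*exp(y**2)/2 + C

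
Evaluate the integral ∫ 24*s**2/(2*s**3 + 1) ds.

4*log(2*s**3 + 1) + C

Let u = 2*s**3 + 1, so du = (6*s**2) ds.
Rewriting, the integral becomes 4·∫ 1/u du = 4·log(u).
Substituting back, u = 2*s**3 + 1.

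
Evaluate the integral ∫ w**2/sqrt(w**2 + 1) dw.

w*sqrt(w**2 + 1)/2 - log(w + sqrt(w**2 + 1))/2 + C

Substitute w = tan(θ), so dw = sec(θ)^2 dθ and the radical becomes sqrt(w**2 + 1) = sec(θ) by the Pythagorean identity.
Integrate the resulting trig expression in θ, then back-substitute tan(θ) = w, sec(θ) = sqrt(w**2 + 1) (absorbing any constant into C).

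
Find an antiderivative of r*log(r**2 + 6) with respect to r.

Let u = r**2 + 6, so du = (2*r) dr.
The integral becomes (1/2)·∫ log(u) du; integrate by parts with u′=log(u), dv′=du.

r**2*log(r**2 + 6)/2 - r**2/2 + 3*log(r**2 + 6) + C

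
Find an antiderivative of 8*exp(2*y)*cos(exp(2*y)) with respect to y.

Let u = exp(2*y), so du = (2*exp(2*y)) dy.
Rewriting, the integral becomes 4·∫ cos(u) du = 4·sin(u).
Substituting back, u = exp(2*y).

4*sin(exp(2*y)) + C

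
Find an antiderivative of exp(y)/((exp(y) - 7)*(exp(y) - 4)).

Let u = e^y, du = e^y dy.
The integral becomes ∫ du/((u-7)(u-4)); decompose into partial fractions.

log(exp(y) - 7)/3 - log(exp(y) - 4)/3 + C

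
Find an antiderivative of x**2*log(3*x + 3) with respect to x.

x**3*log(3*x + 3)/3 - x**3/9 + x**2/6 - x/3 + log(x + 1)/3 + C

Use integration by parts with u = log(3*x + 3), dv = x**2 dx.
Then du = 3/(3*x + 3) dx and v = x**3/3.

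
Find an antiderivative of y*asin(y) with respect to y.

Use integration by parts with u = arcsin(y), dv = y dy.
Then du = 1/sqrt(-y**2 + 1) dy.

y**2*asin(y)/2 + y*sqrt(-y**2 + 1)/4 - asin(y)/4 + C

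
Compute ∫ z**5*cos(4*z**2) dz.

z**4*sin(4*z**2)/8 + z**2*cos(4*z**2)/16 - sin(4*z**2)/64 + C

Let u = z², du = 2z dz; rewrite as (1/2)∫ u^2·cos(4u) du.
Now integrate by parts 2 times.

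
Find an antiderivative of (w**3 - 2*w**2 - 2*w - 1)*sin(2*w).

Use integration by parts with u = w**3 - 2*w**2 - 2*w - 1, dv = sin(2*w) dw, so v = -cos(2*w)/2.
Apply parts 3 times (tabular method): alternate signs, differentiate u down to 0, integrate dv up.

-w**3*cos(2*w)/2 + 3*w**2*sin(2*w)/4 + w**2*cos(2*w) - w*sin(2*w) + 7*w*cos(2*w)/4 - 7*sin(2*w)/8 + C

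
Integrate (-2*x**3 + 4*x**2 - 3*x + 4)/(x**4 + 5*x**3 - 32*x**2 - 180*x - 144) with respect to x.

-151*log(x - 6)/420 - 13*log(x + 1)/105 + 52*log(x + 4)/15 - 299*log(x + 6)/60 + C

Factor the denominator: (x - 6)*(x + 1)*(x + 4)*(x + 6).
Partial-fraction decomposition: -299/(60*(x + 6)) + 52/(15*(x + 4)) - 13/(105*(x + 1)) - 151/(420*(x - 6)).
Integrate each term: A/(x−a) contributes A·log|x−a|.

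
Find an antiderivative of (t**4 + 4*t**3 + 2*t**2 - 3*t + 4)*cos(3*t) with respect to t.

t**4*sin(3*t)/3 + 4*t**3*sin(3*t)/3 + 4*t**3*cos(3*t)/9 + 2*t**2*sin(3*t)/9 + 4*t**2*cos(3*t)/3 - 17*t*sin(3*t)/9 + 4*t*cos(3*t)/27 + 104*sin(3*t)/81 - 17*cos(3*t)/27 + C

Use integration by parts with u = t**4 + 4*t**3 + 2*t**2 - 3*t + 4, dv = cos(3*t) dt, so v = sin(3*t)/3.
Apply parts 4 times (tabular method): alternate signs, differentiate u down to 0, integrate dv up.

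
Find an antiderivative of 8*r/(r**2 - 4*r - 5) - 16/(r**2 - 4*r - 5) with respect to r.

Let u = r**2 - 4*r - 5, so du = (2*r - 4) dr.
Rewriting, the integral becomes 4·∫ 1/u du = 4·log(u).
Substituting back, u = r**2 - 4*r - 5.

4*log(r**2 - 4*r - 5) + C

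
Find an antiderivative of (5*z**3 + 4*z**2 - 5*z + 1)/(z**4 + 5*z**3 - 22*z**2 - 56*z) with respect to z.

Factor the denominator: z*(z - 4)*(z + 2)*(z + 7).
Partial-fraction decomposition: 1483/(385*(z + 7)) - 13/(60*(z + 2)) + 365/(264*(z - 4)) - 1/(56*z).
Integrate each term: A/(z−a) contributes A·log|z−a|.

-log(z)/56 + 365*log(z - 4)/264 - 13*log(z + 2)/60 + 1483*log(z + 7)/385 + C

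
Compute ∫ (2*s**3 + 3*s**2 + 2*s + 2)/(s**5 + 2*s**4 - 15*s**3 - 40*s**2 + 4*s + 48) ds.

Factor the denominator: (s - 4)*(s - 1)*(s + 2)**2*(s + 3).
Partial-fraction decomposition: -31/(28*(s + 3)) + 17/(18*(s + 2)) - 1/(3*(s + 2)**2) - 1/(12*(s - 1)) + 31/(126*(s - 4)).
Integrate each term; A/(s−a) gives A·log|s−a|; A/(s−a)² gives −A/(s−a).

31*log(s - 4)/126 - log(s - 1)/12 + 17*log(s + 2)/18 - 31*log(s + 3)/28 + 1/(3*s + 6) + C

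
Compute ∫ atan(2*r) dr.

r*atan(2*r) - log(4*r**2 + 1)/4 + C

Use integration by parts with u = arctan(2*r), dv = dr.
Then du = 2/(4*r**2 + 1) dr.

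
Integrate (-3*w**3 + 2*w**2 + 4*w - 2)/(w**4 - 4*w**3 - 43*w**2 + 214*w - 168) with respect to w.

Factor the denominator: (w - 6)*(w - 4)*(w - 1)*(w + 7).
Partial-fraction decomposition: -1097/(1144*(w + 7)) + 1/(120*(w - 1)) + 73/(33*(w - 4)) - 277/(65*(w - 6)).
Integrate each term: A/(w−a) contributes A·log|w−a|.

-277*log(w - 6)/65 + 73*log(w - 4)/33 + log(w - 1)/120 - 1097*log(w + 7)/1144 + C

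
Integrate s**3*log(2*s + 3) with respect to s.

s**4*log(2*s + 3)/4 - s**4/16 + s**3/8 - 9*s**2/32 + 27*s/32 - 81*log(2*s + 3)/64 + C

Use integration by parts with u = log(2*s + 3), dv = s**3 ds.
Then du = 2/(2*s + 3) ds and v = s**4/4.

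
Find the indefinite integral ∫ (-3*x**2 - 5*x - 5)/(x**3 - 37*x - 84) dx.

-17*log(x - 7)/10 + 17*log(x + 3)/10 - 3*log(x + 4) + C

Factor the denominator: (x - 7)*(x + 3)*(x + 4).
Partial-fraction decomposition: -3/(x + 4) + 17/(10*(x + 3)) - 17/(10*(x - 7)).
Integrate each term: A/(x−a) contributes A·log|x−a|.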